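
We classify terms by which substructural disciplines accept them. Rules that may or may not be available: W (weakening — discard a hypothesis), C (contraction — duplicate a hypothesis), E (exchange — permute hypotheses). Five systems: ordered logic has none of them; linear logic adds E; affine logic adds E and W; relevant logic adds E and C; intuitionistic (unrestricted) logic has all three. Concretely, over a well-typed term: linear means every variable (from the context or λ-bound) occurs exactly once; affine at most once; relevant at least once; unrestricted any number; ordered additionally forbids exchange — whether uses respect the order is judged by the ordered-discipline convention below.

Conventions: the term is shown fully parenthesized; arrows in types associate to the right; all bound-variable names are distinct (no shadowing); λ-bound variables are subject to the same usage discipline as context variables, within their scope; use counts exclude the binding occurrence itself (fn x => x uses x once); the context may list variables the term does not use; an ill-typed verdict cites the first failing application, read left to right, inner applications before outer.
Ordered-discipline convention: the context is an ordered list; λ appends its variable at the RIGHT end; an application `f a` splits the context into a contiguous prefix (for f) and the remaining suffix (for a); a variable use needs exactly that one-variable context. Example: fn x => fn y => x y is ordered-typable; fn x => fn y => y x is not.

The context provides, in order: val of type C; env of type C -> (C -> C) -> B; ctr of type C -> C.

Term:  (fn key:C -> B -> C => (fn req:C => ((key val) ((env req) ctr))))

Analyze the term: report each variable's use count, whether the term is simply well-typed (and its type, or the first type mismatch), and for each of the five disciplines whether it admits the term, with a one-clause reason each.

counts: val: 1×, env: 1×, ctr: 1×, key (λ-bound): 1×, req (λ-bound): 1×
left-to-right use order: key, val, env, req, ctr
typing: ✓ — (C -> B -> C) -> C -> C
ordered: ✗, needs exchange: uses follow key, val, env, req, ctr
linear: ✓, each of val, env, ctr, key, req used exactly once
affine: ✓, none of val, env, ctr, key, req used more than once
relevant: ✓, every one of val, env, ctr, key, req appears
unrestricted: ✓, simply typable at (C -> B -> C) -> C -> C; W, C, E all held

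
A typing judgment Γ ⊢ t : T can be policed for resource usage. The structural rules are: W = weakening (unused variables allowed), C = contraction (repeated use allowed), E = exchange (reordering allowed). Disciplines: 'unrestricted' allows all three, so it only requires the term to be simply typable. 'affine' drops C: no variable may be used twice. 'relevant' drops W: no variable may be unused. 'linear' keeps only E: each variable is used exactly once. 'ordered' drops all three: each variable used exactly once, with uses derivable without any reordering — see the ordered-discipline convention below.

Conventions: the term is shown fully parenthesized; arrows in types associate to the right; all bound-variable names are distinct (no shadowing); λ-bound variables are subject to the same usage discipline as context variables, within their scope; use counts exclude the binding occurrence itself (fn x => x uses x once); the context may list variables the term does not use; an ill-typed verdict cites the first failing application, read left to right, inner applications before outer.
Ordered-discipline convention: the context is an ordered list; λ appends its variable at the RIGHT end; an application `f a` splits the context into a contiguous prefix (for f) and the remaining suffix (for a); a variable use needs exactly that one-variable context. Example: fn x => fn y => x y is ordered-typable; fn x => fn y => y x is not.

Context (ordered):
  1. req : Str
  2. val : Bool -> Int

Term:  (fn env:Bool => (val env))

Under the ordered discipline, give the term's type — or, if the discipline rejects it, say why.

not well-typed under ordered — unused: req — weakening required
counts: req: 0; val: 1; env (bound): 1
use order (left to right): val, env
typing: ✓ — Bool -> Int
all disciplines: ordered ✗; linear ✗; affine ✓; relevant ✗; unrestricted ✓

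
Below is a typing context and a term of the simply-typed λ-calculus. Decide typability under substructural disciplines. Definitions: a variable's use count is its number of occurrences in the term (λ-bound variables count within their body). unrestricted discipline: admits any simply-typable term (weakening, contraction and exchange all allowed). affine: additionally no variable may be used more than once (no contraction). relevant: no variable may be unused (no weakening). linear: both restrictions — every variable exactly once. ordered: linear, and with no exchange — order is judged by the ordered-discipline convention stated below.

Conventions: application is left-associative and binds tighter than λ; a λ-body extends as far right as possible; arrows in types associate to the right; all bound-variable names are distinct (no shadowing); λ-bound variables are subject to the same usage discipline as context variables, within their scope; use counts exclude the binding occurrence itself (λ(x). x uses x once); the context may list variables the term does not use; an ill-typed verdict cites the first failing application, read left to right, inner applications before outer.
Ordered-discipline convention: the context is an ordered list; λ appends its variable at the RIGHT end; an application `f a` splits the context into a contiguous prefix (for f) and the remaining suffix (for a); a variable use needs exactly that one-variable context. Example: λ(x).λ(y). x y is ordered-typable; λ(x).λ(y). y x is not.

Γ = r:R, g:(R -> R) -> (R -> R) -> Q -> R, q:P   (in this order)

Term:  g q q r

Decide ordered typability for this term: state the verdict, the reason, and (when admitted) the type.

no — a type mismatch blocks all five
use counts: r=1, g=1, q=2
order of uses: g, q, q, r
typing: ill-typed: argument of type P where R -> R is required
across the five disciplines: ordered ✗, linear ✗, affine ✗, relevant ✗, unrestricted ✗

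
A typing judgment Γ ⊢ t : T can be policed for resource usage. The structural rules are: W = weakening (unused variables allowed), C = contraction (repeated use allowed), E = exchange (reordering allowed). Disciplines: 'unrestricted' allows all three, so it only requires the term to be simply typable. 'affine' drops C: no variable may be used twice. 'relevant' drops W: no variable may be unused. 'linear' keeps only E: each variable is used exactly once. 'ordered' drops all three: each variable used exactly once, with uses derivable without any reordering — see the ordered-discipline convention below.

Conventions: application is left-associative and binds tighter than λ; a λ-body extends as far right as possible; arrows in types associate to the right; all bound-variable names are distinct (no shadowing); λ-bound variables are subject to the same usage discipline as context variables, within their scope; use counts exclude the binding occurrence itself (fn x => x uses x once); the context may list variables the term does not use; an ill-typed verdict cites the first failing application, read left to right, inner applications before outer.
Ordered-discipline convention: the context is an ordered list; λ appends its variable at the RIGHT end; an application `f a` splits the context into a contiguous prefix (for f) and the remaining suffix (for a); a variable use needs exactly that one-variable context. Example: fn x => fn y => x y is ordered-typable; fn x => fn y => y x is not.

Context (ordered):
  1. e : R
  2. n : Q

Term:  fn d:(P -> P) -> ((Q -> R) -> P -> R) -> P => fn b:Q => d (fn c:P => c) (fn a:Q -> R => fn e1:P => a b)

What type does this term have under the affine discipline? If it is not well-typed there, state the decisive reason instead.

term : ((P -> P) -> ((Q -> R) -> P -> R) -> P) -> Q -> P
use counts: e: 0×, n: 0×, d (bound): 1×, b (bound): 1×, c (bound): 1×, a (bound): 1×, e1 (bound): 0×
uses in reading order: d, c, a, b
typing: well-typed at ((P -> P) -> ((Q -> R) -> P -> R) -> P) -> Q -> P
per-discipline verdicts: ordered ✗ | linear ✗ | affine ✓ | relevant ✗ | unrestricted ✓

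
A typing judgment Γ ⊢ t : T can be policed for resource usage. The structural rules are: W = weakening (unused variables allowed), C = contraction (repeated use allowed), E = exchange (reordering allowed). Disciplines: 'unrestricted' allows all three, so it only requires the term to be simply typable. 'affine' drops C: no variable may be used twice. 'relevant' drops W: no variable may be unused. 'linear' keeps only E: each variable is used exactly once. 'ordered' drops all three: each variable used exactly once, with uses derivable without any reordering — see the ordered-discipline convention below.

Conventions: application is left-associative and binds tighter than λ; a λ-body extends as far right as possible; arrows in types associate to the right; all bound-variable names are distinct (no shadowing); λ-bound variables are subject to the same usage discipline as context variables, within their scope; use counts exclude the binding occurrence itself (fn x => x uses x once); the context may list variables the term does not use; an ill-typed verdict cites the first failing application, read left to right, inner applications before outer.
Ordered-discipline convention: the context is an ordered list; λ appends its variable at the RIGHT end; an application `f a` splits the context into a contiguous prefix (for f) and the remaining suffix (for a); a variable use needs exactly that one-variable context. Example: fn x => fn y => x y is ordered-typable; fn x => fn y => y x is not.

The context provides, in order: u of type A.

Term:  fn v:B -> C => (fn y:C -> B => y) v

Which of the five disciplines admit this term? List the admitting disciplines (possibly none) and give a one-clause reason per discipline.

accepted by: none
variable uses: u ×0, v (λ-bound) ×1, y (λ-bound) ×1
uses in reading order: y, v
typing: ill-typed: argument of type B -> C where C -> B is required
ordered ✗ (a type mismatch blocks all five)
linear ✗ (the type mismatch rejects it)
affine ✗ (not simply typable)
relevant ✗ (fails simple typing)
unrestricted ✗ (a type mismatch blocks all five)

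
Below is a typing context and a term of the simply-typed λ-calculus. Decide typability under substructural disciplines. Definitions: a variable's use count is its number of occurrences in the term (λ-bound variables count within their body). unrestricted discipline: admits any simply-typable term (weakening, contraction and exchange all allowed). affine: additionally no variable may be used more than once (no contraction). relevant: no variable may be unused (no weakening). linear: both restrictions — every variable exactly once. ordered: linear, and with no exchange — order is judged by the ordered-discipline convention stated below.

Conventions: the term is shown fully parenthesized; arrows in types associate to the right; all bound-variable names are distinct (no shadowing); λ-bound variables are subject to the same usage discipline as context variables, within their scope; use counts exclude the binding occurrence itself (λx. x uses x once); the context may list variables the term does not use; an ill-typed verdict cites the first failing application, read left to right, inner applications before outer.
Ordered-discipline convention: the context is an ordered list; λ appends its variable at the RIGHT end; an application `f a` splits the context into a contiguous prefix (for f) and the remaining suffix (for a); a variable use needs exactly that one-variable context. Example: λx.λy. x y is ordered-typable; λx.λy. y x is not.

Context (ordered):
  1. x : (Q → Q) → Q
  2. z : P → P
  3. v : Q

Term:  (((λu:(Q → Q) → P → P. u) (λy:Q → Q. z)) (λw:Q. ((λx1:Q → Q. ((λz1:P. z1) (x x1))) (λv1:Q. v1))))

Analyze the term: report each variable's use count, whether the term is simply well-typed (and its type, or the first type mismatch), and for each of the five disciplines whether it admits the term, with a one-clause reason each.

counts: x: 1×, z: 1×, v: 0×, u [bound]: 1×, y [bound]: 0×, w [bound]: 0×, x1 [bound]: 1×, z1 [bound]: 1×, v1 [bound]: 1×
use order (left to right): u, z, z1, x, x1, v1
typing: ill-typed: a function awaiting P gets Q
ordered: ✗, not simply typable
linear: ✗, fails simple typing
affine: ✗, a type mismatch blocks all five
relevant: ✗, the type mismatch rejects it
unrestricted: ✗, not simply typable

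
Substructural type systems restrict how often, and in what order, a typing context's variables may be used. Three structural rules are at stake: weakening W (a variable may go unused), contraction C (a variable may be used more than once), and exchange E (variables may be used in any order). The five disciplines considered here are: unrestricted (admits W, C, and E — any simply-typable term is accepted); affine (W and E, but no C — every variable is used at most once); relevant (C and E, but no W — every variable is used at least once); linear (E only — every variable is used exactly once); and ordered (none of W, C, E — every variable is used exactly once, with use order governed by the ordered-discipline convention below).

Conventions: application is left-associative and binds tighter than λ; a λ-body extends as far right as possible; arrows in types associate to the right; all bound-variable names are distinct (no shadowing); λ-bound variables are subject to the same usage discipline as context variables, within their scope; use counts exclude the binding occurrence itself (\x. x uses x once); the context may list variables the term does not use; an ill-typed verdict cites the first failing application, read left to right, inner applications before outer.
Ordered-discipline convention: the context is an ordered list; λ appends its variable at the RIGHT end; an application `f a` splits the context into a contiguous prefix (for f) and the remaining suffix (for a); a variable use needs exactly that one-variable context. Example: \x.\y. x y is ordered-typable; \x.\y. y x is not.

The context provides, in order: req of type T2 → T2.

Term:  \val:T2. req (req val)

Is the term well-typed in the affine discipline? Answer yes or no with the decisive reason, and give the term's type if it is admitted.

no — repeated use of req ×2
counts: req: 2×; val (λ-bound): 1×
left-to-right use order: req, req, val
typing: well-typed at T2 → T2
across the five disciplines: ordered ✗ · linear ✗ · affine ✗ · relevant ✓ · unrestricted ✓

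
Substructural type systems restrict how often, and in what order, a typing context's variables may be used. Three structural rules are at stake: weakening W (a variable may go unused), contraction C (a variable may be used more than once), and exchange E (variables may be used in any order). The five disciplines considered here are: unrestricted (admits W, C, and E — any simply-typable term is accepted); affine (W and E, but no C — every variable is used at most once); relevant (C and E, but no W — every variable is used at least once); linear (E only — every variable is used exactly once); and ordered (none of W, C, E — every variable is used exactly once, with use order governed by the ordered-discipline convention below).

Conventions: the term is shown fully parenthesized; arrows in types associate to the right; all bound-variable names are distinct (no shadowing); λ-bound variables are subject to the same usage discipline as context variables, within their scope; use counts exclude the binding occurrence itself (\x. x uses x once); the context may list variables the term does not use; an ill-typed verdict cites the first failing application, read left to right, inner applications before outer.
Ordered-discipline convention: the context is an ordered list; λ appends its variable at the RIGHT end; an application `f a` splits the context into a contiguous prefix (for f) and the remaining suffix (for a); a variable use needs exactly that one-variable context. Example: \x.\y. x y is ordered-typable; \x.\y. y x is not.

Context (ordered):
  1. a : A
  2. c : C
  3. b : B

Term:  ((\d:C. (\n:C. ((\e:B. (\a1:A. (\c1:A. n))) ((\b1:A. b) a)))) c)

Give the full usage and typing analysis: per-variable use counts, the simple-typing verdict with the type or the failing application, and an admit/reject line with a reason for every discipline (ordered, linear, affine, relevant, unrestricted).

use counts: a=1, c=1, b=1, d (λ-bound)=0, n (λ-bound)=1, e (λ-bound)=0, a1 (λ-bound)=0, c1 (λ-bound)=0, b1 (λ-bound)=0
left-to-right use order: n, b, a, c
typing: well-typed — term : C → A → A → C
ordered: ✗, d, e, a1, c1, b1 left unused
linear: ✗, d, e, a1, c1, b1 left unused
affine: ✓, none of a, c, b, d, n, e, a1, c1, b1 used more than once
relevant: ✗, d, e, a1, c1, b1 left unused
unrestricted: ✓, well-typed at C → A → A → C; no restrictions here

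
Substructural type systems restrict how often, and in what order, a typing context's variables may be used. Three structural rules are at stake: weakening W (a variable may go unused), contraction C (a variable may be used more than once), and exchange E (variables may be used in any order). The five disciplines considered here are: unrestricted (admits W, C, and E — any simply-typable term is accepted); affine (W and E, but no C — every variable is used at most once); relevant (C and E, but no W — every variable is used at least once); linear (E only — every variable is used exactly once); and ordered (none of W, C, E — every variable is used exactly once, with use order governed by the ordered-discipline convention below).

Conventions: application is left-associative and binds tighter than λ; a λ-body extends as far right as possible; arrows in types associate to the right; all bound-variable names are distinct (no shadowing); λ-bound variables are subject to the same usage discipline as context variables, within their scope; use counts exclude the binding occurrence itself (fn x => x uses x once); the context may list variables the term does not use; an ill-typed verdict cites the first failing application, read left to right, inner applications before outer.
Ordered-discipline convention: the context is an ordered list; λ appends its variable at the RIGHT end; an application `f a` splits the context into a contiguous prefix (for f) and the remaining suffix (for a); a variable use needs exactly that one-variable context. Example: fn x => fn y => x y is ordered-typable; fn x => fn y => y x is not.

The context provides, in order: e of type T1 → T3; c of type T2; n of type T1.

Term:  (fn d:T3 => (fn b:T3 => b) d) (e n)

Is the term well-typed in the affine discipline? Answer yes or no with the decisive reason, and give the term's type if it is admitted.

yes — at most one use each (e, c, n, d, b); term : T3
usage: e: 1×; c: 0×; n: 1×; d (λ-bound): 1×; b (λ-bound): 1×
order of uses: b, d, e, n
typing: well-typed at T3
per-discipline verdicts: ordered ✗; linear ✗; affine ✓; relevant ✗; unrestricted ✓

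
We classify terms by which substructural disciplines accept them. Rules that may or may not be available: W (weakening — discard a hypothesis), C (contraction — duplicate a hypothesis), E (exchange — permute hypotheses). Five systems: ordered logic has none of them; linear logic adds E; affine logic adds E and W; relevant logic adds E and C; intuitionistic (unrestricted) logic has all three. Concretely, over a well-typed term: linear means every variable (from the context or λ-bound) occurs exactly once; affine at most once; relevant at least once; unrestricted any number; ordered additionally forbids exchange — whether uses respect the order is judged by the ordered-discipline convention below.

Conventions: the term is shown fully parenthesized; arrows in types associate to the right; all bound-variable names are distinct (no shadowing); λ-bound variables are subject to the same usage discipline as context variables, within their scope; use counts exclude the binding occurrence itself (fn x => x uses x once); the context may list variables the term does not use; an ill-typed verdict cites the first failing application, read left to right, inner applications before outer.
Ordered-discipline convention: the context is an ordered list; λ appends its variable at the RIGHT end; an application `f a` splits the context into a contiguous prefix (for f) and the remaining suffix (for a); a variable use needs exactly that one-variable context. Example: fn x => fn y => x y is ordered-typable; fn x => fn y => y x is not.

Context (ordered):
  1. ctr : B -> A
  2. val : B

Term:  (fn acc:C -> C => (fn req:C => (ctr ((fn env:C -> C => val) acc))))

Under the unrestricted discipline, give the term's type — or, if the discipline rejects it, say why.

term : (C -> C) -> C -> A
variable uses: ctr: 1, val: 1, acc (bound): 1, req (bound): 0, env (bound): 0
left-to-right use order: ctr, val, acc
typing: well-typed at (C -> C) -> C -> A
per-discipline verdicts: ordered ✗, linear ✗, affine ✓, relevant ✗, unrestricted ✓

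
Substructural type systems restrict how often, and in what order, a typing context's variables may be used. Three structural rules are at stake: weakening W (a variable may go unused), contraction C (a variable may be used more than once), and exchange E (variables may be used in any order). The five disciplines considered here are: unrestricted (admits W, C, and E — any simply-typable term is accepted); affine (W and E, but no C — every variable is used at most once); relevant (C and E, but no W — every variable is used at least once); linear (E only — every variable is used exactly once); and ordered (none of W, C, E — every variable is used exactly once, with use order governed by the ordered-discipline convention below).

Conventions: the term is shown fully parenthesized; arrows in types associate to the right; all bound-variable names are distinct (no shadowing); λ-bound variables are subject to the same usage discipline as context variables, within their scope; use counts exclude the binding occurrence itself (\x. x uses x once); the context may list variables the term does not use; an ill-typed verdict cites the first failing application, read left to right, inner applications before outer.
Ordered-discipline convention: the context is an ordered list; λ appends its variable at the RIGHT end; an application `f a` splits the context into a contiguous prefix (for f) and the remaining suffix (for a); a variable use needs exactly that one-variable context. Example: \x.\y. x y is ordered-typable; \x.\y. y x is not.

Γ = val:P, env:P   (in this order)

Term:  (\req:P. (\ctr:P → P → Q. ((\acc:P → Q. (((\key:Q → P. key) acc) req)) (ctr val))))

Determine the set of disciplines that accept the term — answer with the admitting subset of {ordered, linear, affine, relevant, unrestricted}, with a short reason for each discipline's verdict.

accepted by: none
use counts: val ×1, env ×0, req (λ-bound) ×1, ctr (λ-bound) ×1, acc (λ-bound) ×1, key (λ-bound) ×1
uses in reading order: key, acc, req, ctr, val
typing: ill-typed: an argument P → Q mismatches the expected Q → P
ordered ✗ (not simply typable)
linear ✗ (fails simple typing)
affine ✗ (a type mismatch blocks all five)
relevant ✗ (the type mismatch rejects it)
unrestricted ✗ (not simply typable)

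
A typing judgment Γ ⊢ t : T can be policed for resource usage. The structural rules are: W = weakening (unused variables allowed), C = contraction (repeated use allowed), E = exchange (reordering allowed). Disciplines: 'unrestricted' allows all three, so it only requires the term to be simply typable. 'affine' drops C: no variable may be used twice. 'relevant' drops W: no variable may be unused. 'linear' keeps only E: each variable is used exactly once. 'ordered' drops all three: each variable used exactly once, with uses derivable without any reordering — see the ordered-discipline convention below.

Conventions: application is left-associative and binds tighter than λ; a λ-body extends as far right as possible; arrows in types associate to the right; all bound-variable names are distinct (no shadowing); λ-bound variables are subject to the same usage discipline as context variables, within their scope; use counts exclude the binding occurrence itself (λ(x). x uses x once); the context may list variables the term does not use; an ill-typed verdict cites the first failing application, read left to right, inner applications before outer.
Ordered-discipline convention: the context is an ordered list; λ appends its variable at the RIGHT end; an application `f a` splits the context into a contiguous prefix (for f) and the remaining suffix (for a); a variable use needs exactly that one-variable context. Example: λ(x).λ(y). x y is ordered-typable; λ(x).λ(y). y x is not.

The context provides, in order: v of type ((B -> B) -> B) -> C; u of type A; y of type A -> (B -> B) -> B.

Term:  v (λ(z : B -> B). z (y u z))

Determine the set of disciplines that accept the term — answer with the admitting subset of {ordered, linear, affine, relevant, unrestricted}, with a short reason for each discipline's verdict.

admitting disciplines: relevant, unrestricted
usage: v: 1; u: 1; y: 1; z (bound): 2
left-to-right use order: v, z, y, u, z
typing: well-typed — term : C
ordered: ✗ — repeated use of z ×2
linear: ✗ — repeated use of z ×2
affine: ✗ — repeated use of z ×2
relevant: ✓ — none of v, u, y, z goes unused
unrestricted: ✓ — simply typable at C; W, C, E all held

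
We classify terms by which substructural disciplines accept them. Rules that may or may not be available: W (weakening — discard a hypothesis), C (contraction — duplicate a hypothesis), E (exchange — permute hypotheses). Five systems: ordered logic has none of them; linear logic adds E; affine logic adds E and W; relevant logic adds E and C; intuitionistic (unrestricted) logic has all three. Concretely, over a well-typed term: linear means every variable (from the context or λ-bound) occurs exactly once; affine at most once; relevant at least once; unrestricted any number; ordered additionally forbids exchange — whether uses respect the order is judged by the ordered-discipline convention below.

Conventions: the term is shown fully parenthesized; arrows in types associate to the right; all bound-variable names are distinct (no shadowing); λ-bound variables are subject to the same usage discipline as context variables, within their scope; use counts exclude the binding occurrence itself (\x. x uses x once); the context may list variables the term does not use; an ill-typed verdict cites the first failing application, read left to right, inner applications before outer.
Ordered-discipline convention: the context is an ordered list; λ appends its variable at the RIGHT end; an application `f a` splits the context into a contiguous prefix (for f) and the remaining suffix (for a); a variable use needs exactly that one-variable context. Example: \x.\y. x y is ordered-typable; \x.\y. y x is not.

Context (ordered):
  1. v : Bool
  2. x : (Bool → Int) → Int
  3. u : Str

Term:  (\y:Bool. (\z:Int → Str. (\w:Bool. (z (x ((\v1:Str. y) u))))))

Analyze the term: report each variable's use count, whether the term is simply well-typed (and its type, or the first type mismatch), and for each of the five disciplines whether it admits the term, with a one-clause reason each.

variable uses: v=0, x=1, u=1, y [bound]=1, z [bound]=1, w [bound]=0, v1 [bound]=0
order of uses: z, x, y, u
typing: ill-typed: an application expects Bool → Int but receives Bool
ordered: ✗, not simply typable
linear: ✗, fails simple typing
affine: ✗, a type mismatch blocks all five
relevant: ✗, the type mismatch rejects it
unrestricted: ✗, not simply typable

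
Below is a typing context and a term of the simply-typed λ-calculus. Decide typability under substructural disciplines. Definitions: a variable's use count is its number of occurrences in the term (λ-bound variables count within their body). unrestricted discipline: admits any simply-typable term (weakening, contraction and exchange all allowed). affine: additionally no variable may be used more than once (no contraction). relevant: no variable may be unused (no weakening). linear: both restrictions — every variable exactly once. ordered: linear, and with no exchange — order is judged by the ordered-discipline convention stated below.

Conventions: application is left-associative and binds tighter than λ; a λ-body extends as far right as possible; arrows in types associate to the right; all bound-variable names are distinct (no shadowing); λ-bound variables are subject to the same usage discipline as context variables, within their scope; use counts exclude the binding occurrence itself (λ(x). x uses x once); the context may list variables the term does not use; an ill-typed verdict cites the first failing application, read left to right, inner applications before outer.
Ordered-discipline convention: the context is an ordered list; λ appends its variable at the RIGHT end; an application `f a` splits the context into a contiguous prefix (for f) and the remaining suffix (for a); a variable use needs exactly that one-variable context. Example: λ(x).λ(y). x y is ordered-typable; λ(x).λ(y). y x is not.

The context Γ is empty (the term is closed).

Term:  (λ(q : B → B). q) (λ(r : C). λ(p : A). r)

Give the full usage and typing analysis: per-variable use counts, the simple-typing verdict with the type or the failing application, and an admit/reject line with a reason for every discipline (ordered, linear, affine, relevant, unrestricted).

use counts: q (λ-bound)=1, r (λ-bound)=1, p (λ-bound)=0
uses in reading order: q, r
typing: ill-typed: an argument C → A → C mismatches the expected B → B
ordered: ✗ — the type mismatch rejects it
linear: ✗ — not simply typable
affine: ✗ — fails simple typing
relevant: ✗ — a type mismatch blocks all five
unrestricted: ✗ — the type mismatch rejects it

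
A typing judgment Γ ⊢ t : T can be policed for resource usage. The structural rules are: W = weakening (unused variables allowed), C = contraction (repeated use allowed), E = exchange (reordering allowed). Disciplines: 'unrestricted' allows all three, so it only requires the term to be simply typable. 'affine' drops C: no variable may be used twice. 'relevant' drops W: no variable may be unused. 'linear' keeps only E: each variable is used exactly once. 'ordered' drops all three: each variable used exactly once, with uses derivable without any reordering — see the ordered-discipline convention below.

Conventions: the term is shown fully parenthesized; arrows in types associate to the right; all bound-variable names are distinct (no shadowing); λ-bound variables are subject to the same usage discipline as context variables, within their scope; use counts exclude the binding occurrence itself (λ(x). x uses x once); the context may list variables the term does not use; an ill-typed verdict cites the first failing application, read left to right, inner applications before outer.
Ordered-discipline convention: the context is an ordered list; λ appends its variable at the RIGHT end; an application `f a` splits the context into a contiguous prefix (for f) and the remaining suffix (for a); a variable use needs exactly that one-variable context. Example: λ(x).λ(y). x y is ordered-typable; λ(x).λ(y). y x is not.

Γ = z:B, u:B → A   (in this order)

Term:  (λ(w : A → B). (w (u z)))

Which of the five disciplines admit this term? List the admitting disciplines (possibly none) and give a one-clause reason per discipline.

admitting disciplines: linear, affine, relevant, unrestricted
counts: z=1; u=1; w (λ-bound)=1
uses in reading order: w, u, z
typing: the term checks, with type (A → B) → B
ordered: ✗, needs exchange: uses follow w, u, z
linear: ✓, single use per variable (z, u, w)
affine: ✓, z, u, w: no repeats, contraction unneeded
relevant: ✓, every one of z, u, w appears
unrestricted: ✓, typability at (A → B) → B is all that's needed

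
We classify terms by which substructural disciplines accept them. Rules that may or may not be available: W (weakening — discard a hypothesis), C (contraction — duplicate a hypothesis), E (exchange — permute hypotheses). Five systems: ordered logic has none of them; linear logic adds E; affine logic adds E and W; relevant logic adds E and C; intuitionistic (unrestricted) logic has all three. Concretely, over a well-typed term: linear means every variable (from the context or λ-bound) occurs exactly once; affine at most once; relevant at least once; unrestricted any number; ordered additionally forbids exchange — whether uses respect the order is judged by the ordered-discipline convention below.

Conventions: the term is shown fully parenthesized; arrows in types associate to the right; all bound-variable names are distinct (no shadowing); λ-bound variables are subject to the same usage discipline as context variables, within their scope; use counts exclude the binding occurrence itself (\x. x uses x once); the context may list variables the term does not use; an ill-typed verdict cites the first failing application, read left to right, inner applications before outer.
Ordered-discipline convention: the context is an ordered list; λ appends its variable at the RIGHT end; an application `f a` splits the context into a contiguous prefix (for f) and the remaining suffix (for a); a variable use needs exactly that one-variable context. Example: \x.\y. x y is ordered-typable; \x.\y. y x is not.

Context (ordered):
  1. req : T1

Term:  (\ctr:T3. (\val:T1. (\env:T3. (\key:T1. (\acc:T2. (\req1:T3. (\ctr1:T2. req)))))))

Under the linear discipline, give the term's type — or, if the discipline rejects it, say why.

not well-typed under linear — needs weakening: ctr, val, env, key, acc, req1, ctr1 unused
usage: req ×1, ctr (λ-bound) ×0, val (λ-bound) ×0, env (λ-bound) ×0, key (λ-bound) ×0, acc (λ-bound) ×0, req1 (λ-bound) ×0, ctr1 (λ-bound) ×0
order of uses: req
typing: ✓ — T3 -> T1 -> T3 -> T1 -> T2 -> T3 -> T2 -> T1
per-discipline verdicts: ordered ✗ · linear ✗ · affine ✓ · relevant ✗ · unrestricted ✓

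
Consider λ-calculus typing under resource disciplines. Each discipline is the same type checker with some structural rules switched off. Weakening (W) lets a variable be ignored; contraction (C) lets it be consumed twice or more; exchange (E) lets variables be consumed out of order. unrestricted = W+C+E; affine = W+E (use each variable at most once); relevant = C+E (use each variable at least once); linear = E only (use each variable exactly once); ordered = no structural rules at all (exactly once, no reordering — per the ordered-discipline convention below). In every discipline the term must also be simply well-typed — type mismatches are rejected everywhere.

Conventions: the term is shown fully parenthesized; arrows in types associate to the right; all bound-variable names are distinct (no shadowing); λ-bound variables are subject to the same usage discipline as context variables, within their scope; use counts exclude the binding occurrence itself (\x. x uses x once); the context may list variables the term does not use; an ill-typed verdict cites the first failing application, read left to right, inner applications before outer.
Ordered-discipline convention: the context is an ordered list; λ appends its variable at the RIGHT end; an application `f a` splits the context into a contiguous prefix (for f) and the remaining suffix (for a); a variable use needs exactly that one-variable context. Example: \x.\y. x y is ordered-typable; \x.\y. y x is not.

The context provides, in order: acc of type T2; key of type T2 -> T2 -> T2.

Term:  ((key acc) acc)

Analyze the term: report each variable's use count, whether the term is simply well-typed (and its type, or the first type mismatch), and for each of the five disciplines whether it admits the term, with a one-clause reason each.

variable uses: acc=2, key=1
use order (left to right): key, acc, acc
typing: well-typed at T2
ordered: ✗ — needs contraction — acc ×2
linear: ✗ — needs contraction — acc ×2
affine: ✗ — needs contraction — acc ×2
relevant: ✓ — at least one use each (acc, key)
unrestricted: ✓ — well-typed at T2; no restrictions here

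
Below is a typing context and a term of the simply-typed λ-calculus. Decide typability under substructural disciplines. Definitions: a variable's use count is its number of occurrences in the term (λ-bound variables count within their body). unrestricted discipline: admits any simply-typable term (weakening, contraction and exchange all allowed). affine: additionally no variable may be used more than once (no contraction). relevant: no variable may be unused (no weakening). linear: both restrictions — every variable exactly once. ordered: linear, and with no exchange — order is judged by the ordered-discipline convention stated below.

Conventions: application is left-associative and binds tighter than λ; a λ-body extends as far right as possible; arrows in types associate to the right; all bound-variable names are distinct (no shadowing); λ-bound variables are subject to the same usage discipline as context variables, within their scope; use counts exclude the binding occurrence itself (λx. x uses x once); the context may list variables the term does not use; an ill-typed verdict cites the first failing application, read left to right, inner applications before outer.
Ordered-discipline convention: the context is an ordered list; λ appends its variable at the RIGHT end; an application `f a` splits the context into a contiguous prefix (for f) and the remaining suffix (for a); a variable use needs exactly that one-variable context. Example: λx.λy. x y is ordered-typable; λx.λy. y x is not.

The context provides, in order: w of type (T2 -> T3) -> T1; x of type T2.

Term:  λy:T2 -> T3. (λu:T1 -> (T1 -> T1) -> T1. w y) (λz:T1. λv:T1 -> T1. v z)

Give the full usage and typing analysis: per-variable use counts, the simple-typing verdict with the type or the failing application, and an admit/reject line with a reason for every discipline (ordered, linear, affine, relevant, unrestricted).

use counts: w=1, x=0, y (λ-bound)=1, u (λ-bound)=0, z (λ-bound)=1, v (λ-bound)=1
left-to-right use order: w, y, v, z
typing: well-typed at (T2 -> T3) -> T1
ordered: ✗, x, u left unused
linear: ✗, x, u left unused
affine: ✓, at most one use each (w, x, y, u, z, v)
relevant: ✗, x, u left unused
unrestricted: ✓, well-typed at (T2 -> T3) -> T1; no restrictions here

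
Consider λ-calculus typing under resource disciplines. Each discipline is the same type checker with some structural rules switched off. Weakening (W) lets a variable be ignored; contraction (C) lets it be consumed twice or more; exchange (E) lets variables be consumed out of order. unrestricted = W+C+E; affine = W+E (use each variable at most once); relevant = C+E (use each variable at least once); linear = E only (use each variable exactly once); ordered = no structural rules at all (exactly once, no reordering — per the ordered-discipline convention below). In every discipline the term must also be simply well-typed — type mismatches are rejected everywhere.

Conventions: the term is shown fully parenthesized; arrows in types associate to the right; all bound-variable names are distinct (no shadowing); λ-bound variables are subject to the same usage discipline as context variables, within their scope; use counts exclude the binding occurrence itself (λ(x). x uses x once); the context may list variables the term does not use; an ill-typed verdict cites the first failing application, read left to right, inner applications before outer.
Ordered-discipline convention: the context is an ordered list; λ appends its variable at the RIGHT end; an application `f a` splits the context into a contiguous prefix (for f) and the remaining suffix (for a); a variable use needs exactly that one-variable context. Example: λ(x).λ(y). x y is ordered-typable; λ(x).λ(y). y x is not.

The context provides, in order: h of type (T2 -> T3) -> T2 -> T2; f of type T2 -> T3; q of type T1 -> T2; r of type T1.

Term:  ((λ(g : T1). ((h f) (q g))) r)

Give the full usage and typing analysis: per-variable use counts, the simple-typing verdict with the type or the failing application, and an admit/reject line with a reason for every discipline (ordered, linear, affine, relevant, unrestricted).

usage: h ×1, f ×1, q ×1, r ×1, g (λ-bound) ×1
order of uses: h, f, q, g, r
typing: ✓ — T2
ordered: ✓ — h, f, q, r, g once each; derivable with no W/C/E
linear: ✓ — each of h, f, q, r, g used exactly once
affine: ✓ — at most one use each (h, f, q, r, g)
relevant: ✓ — at least one use each (h, f, q, r, g)
unrestricted: ✓ — simply typable at T2; W, C, E all held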